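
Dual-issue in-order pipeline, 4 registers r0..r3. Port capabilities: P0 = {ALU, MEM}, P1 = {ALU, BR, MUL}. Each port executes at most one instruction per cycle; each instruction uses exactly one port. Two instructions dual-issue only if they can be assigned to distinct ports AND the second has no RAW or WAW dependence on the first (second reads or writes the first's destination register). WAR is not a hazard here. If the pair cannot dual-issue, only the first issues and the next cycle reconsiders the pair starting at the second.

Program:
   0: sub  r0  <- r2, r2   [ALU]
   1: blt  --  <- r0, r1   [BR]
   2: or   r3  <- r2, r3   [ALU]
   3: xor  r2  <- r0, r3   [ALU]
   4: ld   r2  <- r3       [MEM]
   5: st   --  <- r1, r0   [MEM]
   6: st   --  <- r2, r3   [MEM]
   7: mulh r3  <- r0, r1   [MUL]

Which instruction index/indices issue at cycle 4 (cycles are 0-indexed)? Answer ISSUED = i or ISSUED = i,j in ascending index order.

ISSUED = 5

t=0 i0:sub ; RAW r0
t=1 i1&i2:blt+or ; dual
t=2 i3:xor ; WAW r2
t=3 i4:ld ; no-port MEM/MEM
t=4 i5:st ; no-port MEM/MEM
t=5 i6&i7:st+mulh ; dual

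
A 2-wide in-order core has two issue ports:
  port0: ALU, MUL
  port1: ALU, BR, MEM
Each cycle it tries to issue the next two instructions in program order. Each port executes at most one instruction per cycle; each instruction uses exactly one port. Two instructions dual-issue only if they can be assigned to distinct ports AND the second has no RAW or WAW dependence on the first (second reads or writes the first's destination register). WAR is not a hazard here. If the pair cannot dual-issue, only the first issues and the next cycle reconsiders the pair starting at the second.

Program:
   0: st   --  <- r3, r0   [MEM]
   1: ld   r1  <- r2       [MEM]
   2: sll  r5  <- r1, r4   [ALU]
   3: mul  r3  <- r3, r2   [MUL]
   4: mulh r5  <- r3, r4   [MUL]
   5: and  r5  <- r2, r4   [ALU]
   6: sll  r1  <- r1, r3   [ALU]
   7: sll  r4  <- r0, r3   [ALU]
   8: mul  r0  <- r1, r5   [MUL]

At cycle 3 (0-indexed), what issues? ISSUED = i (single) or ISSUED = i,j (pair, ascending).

ISSUED = 4

[0] i0  st  -- no-port MEM/MEM
[1] i1  ld  -- RAW r1
[2] i2&i3  sll/mul  -- 2-wide
[3] i4  mulh  -- WAW r5
[4] i5&i6  and/sll  -- 2-wide
[5] i7&i8  sll/mul  -- 2-wide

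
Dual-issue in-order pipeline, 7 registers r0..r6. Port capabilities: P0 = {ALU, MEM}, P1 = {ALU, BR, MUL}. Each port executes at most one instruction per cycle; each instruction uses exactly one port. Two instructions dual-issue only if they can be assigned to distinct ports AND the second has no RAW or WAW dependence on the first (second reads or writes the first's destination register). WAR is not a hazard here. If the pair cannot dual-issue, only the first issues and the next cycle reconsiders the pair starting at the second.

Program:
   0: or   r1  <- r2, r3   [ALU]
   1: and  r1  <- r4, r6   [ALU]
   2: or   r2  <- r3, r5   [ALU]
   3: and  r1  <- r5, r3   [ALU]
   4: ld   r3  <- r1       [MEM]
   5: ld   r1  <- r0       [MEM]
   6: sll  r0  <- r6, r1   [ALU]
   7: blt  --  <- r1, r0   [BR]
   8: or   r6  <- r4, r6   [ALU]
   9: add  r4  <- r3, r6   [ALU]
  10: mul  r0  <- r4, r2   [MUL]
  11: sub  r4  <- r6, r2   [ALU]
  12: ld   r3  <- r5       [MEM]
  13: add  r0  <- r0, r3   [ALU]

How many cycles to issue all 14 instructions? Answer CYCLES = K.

CYCLES = 11

[0] i0  or  -- WAW r1
[1] i1&i2  and+or  -- pair
[2] i3  and  -- RAW r1
[3] i4  ld  -- no-port MEM/MEM
[4] i5  ld  -- RAW r1
[5] i6  sll  -- RAW r0
[6] i7&i8  blt+or  -- pair
[7] i9  add  -- RAW r4
[8] i10&i11  mul+sub  -- pair
[9] i12  ld  -- RAW r3
[10] i13  add  -- tail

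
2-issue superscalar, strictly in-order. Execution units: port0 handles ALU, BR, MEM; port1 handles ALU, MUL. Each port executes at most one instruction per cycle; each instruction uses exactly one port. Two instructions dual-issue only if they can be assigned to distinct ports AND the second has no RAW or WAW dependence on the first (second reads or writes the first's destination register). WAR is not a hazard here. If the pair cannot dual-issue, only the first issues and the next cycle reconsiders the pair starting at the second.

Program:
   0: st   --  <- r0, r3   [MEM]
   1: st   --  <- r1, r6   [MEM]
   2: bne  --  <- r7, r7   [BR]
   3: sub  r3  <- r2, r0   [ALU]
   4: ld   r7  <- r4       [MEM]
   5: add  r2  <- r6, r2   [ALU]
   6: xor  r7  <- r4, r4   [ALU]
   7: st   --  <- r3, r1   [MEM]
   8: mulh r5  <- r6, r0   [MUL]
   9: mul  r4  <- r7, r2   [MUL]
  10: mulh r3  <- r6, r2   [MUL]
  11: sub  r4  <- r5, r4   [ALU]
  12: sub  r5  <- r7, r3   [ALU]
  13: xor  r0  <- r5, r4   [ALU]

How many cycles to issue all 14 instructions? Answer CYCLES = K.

c0: i0 st.MEM  no-port MEM/MEM
c1: i1 st.MEM  no-port MEM/BR
c2: i2,i3 bne.BR+sub.ALU  2-wide
c3: i4,i5 ld.MEM+add.ALU  2-wide
c4: i6,i7 xor.ALU+st.MEM  2-wide
c5: i8 mulh.MUL  no-port MUL/MUL
c6: i9 mul.MUL  no-port MUL/MUL
c7: i10,i11 mulh.MUL+sub.ALU  2-wide
c8: i12 sub.ALU  RAW r5
c9: i13 xor.ALU  tail

CYCLES = 10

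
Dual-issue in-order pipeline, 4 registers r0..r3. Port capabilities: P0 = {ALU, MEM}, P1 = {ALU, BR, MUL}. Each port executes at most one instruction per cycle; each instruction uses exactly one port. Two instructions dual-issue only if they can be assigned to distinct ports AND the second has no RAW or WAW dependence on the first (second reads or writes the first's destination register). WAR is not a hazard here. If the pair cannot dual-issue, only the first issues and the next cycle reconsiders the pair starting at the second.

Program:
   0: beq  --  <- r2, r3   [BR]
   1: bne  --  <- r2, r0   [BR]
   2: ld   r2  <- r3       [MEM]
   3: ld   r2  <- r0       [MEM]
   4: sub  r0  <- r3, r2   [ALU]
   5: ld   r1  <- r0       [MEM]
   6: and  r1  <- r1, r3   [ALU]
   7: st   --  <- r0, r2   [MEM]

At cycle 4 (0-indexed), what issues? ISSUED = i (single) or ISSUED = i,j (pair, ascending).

ISSUED = 5

  cy0 -> i0 (beq) no-port BR/BR
  cy1 -> i1+i2 (bne/ld) pair
  cy2 -> i3 (ld) RAW r2
  cy3 -> i4 (sub) RAW r0
  cy4 -> i5 (ld) RAW+WAW r1
  cy5 -> i6+i7 (and/st) pair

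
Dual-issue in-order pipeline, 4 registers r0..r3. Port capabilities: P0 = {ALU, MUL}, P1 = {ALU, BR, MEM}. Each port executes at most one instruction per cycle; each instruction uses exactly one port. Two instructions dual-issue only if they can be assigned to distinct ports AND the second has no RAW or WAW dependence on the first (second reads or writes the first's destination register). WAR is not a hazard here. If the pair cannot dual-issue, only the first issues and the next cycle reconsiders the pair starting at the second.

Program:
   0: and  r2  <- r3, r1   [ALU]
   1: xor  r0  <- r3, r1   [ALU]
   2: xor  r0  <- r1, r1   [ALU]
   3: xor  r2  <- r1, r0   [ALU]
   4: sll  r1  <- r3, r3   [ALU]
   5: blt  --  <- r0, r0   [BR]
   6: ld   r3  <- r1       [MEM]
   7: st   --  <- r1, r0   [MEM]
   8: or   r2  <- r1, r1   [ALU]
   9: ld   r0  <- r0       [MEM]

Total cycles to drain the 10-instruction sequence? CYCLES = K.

CYCLES = 7

[0] i0,i1  and xor  -- 2-wide
[1] i2  xor  -- RAW r0
[2] i3,i4  xor sll  -- 2-wide
[3] i5  blt  -- no-port BR/MEM
[4] i6  ld  -- no-port MEM/MEM
[5] i7,i8  st or  -- 2-wide
[6] i9  ld  -- tail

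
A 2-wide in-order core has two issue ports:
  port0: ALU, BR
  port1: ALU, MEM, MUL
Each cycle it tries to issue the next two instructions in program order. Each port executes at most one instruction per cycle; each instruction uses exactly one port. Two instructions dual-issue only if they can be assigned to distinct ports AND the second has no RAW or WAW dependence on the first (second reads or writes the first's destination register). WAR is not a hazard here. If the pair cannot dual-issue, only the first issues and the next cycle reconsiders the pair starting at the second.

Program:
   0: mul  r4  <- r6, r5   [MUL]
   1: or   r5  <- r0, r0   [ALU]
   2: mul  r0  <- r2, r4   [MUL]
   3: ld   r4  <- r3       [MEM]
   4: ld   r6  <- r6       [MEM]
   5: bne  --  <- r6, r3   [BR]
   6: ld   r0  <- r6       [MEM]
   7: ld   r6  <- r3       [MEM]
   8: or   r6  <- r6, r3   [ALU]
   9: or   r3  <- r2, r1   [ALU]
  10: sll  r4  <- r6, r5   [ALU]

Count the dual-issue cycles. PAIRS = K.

0. mul+or @i0/i1  | 2-wide
1. mul @i2  | no-port MUL/MEM
2. ld @i3  | no-port MEM/MEM
3. ld @i4  | RAW r6
4. bne+ld @i5/i6  | 2-wide
5. ld @i7  | RAW+WAW r6
6. or+or @i8/i9  | 2-wide
7. sll @i10  | tail

PAIRS = 3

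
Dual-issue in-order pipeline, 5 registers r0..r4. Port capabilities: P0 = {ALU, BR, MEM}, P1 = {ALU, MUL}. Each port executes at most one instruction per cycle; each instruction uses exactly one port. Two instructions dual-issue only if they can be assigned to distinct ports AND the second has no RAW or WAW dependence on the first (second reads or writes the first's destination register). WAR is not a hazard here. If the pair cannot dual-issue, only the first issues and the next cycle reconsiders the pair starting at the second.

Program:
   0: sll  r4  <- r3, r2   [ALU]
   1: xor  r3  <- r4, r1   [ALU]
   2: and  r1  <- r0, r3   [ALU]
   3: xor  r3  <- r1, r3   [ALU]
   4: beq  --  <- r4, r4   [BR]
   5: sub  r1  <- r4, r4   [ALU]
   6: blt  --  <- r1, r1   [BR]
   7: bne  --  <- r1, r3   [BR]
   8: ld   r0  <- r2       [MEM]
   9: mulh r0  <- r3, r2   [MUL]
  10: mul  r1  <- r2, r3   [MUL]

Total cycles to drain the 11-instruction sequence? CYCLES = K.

CYCLES = 10

#0 head=0: sll.ALU i0 RAW r4
#1 head=1: xor.ALU i1 RAW r3
#2 head=2: and.ALU i2 RAW r1
#3 head=3: xor.ALU/beq.BR i3/i4 2-wide
#4 head=5: sub.ALU i5 RAW r1
#5 head=6: blt.BR i6 no-port BR/BR
#6 head=7: bne.BR i7 no-port BR/MEM
#7 head=8: ld.MEM i8 WAW r0
#8 head=9: mulh.MUL i9 no-port MUL/MUL
#9 head=10: mul.MUL i10 tail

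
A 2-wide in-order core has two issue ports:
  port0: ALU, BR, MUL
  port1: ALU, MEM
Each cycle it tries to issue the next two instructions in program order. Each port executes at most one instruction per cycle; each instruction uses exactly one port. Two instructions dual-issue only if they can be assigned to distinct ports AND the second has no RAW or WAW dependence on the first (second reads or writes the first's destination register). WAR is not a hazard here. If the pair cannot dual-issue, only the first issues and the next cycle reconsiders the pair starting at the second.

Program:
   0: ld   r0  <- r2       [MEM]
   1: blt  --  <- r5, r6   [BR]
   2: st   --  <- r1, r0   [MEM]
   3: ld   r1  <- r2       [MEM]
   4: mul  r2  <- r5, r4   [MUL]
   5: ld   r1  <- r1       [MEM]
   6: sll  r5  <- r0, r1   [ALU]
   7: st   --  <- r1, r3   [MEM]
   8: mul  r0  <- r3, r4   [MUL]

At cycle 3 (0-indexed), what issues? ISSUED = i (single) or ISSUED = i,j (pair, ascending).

t=0 i0+i1:ld.MEM;blt.BR ; dual
t=1 i2:st.MEM ; no-port MEM/MEM
t=2 i3+i4:ld.MEM;mul.MUL ; dual
t=3 i5:ld.MEM ; RAW r1
t=4 i6+i7:sll.ALU;st.MEM ; dual
t=5 i8:mul.MUL ; tail

ISSUED = 5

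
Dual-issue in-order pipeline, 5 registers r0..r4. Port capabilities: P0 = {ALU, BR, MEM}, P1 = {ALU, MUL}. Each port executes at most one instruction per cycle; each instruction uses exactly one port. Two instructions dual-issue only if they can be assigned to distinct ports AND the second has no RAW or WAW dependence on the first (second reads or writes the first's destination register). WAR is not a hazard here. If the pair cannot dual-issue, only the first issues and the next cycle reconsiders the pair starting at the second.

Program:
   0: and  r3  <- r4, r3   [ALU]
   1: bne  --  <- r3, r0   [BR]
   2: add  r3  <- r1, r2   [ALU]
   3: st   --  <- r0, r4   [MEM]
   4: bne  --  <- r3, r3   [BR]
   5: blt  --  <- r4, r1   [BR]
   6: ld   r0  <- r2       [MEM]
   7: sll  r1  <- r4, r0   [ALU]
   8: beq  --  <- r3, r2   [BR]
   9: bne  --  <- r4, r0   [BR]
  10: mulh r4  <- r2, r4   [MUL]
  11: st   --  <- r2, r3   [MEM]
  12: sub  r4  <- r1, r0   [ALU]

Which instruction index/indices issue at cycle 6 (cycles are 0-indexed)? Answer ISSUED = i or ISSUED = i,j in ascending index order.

ISSUED = 7,8

  cy0 -> i0 (and.ALU) RAW r3
  cy1 -> i1,i2 (bne.BR add.ALU) dual
  cy2 -> i3 (st.MEM) no-port MEM/BR
  cy3 -> i4 (bne.BR) no-port BR/BR
  cy4 -> i5 (blt.BR) no-port BR/MEM
  cy5 -> i6 (ld.MEM) RAW r0
  cy6 -> i7,i8 (sll.ALU beq.BR) dual
  cy7 -> i9,i10 (bne.BR mulh.MUL) dual
  cy8 -> i11,i12 (st.MEM sub.ALU) dual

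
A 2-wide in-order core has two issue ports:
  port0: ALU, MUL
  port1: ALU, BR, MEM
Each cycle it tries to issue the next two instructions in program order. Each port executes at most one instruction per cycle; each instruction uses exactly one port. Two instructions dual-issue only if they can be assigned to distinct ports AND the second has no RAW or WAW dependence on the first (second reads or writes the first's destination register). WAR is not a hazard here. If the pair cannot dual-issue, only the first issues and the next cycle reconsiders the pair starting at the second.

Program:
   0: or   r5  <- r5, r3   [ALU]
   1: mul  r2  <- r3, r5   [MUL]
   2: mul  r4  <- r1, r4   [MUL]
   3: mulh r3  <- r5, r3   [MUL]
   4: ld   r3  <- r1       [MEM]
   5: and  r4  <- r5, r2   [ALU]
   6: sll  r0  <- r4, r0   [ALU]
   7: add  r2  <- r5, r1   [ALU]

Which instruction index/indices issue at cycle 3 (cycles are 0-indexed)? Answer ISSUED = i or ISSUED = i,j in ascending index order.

ISSUED = 3

0. or @i0  | RAW r5
1. mul @i1  | no-port MUL/MUL
2. mul @i2  | no-port MUL/MUL
3. mulh @i3  | WAW r3
4. ld+and @i4/i5  | dual
5. sll+add @i6/i7  | dual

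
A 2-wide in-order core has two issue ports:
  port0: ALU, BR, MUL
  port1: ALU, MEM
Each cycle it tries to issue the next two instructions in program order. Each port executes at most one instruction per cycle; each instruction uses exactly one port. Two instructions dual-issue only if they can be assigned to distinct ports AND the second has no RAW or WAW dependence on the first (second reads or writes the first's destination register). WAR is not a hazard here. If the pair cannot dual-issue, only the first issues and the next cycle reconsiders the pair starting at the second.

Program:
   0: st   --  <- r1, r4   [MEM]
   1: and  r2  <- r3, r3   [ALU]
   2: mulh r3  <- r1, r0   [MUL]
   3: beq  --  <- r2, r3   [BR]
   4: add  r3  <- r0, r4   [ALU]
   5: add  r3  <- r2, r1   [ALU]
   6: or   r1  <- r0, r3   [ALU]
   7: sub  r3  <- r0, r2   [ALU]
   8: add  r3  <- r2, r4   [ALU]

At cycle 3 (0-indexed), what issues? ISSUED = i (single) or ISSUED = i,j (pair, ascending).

ISSUED = 5

c0: i0+i1 st;and  dual
c1: i2 mulh  no-port MUL/BR
c2: i3+i4 beq;add  dual
c3: i5 add  RAW r3
c4: i6+i7 or;sub  dual
c5: i8 add  tail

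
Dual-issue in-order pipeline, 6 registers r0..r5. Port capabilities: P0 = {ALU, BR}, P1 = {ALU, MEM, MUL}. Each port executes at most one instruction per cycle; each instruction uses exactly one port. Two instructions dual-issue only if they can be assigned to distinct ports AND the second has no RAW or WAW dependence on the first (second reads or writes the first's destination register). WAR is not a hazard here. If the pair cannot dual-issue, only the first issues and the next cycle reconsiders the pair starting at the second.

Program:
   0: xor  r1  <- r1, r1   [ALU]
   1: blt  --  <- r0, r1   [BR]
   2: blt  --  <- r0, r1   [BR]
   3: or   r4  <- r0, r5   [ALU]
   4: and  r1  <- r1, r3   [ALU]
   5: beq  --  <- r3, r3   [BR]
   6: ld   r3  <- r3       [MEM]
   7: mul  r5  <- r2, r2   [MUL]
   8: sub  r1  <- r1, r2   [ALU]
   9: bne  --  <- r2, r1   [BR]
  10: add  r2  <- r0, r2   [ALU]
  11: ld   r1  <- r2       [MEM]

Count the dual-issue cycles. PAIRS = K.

PAIRS = 4

c0: i0 xor  RAW r1
c1: i1 blt  no-port BR/BR
c2: i2,i3 blt or  pair
c3: i4,i5 and beq  pair
c4: i6 ld  no-port MEM/MUL
c5: i7,i8 mul sub  pair
c6: i9,i10 bne add  pair
c7: i11 ld  tail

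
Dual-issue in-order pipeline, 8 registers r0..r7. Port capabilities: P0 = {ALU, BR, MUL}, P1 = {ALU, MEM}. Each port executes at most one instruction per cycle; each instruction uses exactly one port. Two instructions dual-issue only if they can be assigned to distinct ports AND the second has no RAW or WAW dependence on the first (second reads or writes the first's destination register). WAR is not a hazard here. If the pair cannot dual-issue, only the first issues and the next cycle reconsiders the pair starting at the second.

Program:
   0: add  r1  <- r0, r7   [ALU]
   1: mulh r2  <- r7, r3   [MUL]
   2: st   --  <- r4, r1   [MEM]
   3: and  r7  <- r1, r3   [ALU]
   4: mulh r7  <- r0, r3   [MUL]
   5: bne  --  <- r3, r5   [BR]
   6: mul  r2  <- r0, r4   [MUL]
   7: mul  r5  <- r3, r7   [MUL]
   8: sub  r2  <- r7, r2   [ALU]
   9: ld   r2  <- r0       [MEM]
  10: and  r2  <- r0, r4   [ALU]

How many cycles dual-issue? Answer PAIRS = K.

[0] i0&i1  add.ALU/mulh.MUL  -- pair
[1] i2&i3  st.MEM/and.ALU  -- pair
[2] i4  mulh.MUL  -- no-port MUL/BR
[3] i5  bne.BR  -- no-port BR/MUL
[4] i6  mul.MUL  -- no-port MUL/MUL
[5] i7&i8  mul.MUL/sub.ALU  -- pair
[6] i9  ld.MEM  -- WAW r2
[7] i10  and.ALU  -- tail

PAIRS = 3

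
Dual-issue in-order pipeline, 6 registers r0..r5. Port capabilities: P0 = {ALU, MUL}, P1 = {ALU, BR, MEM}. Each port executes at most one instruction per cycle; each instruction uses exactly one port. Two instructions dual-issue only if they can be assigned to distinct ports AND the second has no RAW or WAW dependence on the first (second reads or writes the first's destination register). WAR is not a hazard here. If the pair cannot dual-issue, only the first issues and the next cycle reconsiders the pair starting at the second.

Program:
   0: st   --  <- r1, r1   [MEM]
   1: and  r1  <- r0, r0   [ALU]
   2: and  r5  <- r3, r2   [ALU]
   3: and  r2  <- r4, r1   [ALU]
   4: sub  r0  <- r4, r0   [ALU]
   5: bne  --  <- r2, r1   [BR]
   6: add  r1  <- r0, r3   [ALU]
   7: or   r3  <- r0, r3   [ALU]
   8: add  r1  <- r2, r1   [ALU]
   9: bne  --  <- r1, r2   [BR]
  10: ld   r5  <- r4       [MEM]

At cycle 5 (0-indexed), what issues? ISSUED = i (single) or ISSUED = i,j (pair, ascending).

#0 head=0: st.MEM/and.ALU i0+i1 2-wide
#1 head=2: and.ALU/and.ALU i2+i3 2-wide
#2 head=4: sub.ALU/bne.BR i4+i5 2-wide
#3 head=6: add.ALU/or.ALU i6+i7 2-wide
#4 head=8: add.ALU i8 RAW r1
#5 head=9: bne.BR i9 no-port BR/MEM
#6 head=10: ld.MEM i10 tail

ISSUED = 9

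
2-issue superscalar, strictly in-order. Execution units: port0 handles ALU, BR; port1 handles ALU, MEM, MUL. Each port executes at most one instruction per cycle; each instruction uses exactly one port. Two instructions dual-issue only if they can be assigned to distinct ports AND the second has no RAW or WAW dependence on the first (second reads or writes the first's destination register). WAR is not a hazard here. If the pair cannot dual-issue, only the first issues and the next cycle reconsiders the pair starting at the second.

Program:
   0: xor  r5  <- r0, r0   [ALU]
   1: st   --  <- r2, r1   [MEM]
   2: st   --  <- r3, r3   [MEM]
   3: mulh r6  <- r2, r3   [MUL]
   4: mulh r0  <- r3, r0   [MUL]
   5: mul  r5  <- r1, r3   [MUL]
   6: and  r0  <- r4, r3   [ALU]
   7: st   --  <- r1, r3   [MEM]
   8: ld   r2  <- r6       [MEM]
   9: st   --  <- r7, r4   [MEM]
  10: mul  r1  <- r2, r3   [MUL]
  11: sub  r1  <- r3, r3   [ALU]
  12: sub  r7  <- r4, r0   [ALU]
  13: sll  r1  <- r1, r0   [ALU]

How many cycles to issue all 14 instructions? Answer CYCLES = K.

CYCLES = 11

0. xor.ALU+st.MEM @i0&i1  | dual
1. st.MEM @i2  | no-port MEM/MUL
2. mulh.MUL @i3  | no-port MUL/MUL
3. mulh.MUL @i4  | no-port MUL/MUL
4. mul.MUL+and.ALU @i5&i6  | dual
5. st.MEM @i7  | no-port MEM/MEM
6. ld.MEM @i8  | no-port MEM/MEM
7. st.MEM @i9  | no-port MEM/MUL
8. mul.MUL @i10  | WAW r1
9. sub.ALU+sub.ALU @i11&i12  | dual
10. sll.ALU @i13  | tail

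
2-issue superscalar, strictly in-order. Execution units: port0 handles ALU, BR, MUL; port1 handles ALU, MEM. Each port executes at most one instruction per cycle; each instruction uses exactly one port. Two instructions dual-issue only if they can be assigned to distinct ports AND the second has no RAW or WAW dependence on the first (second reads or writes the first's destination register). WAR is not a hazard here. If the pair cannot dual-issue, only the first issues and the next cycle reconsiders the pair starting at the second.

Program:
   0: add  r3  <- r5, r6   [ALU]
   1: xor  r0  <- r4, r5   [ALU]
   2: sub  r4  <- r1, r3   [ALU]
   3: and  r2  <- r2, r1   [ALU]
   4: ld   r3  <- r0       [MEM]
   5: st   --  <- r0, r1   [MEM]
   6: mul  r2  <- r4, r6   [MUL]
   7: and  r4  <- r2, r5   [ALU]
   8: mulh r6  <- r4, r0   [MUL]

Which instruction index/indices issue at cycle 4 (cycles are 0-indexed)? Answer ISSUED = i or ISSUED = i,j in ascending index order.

ISSUED = 7

t=0 i0/i1:add.ALU+xor.ALU ; 2-wide
t=1 i2/i3:sub.ALU+and.ALU ; 2-wide
t=2 i4:ld.MEM ; no-port MEM/MEM
t=3 i5/i6:st.MEM+mul.MUL ; 2-wide
t=4 i7:and.ALU ; RAW r4
t=5 i8:mulh.MUL ; tail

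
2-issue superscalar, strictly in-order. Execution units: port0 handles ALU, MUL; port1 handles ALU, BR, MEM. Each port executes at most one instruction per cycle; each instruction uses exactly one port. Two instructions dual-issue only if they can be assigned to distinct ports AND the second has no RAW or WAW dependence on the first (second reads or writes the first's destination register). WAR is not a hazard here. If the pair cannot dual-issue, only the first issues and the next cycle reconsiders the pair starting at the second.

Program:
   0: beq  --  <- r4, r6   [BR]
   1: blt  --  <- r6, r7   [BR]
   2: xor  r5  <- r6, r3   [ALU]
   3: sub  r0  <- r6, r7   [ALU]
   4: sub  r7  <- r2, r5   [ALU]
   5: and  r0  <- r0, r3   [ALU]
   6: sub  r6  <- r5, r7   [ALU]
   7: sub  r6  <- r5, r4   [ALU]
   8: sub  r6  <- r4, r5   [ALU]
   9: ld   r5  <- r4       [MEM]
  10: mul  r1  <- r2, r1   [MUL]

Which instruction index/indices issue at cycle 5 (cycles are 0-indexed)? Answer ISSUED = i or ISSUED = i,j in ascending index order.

0. beq.BR @i0  | no-port BR/BR
1. blt.BR;xor.ALU @i1,i2  | dual
2. sub.ALU;sub.ALU @i3,i4  | dual
3. and.ALU;sub.ALU @i5,i6  | dual
4. sub.ALU @i7  | WAW r6
5. sub.ALU;ld.MEM @i8,i9  | dual
6. mul.MUL @i10  | tail

ISSUED = 8,9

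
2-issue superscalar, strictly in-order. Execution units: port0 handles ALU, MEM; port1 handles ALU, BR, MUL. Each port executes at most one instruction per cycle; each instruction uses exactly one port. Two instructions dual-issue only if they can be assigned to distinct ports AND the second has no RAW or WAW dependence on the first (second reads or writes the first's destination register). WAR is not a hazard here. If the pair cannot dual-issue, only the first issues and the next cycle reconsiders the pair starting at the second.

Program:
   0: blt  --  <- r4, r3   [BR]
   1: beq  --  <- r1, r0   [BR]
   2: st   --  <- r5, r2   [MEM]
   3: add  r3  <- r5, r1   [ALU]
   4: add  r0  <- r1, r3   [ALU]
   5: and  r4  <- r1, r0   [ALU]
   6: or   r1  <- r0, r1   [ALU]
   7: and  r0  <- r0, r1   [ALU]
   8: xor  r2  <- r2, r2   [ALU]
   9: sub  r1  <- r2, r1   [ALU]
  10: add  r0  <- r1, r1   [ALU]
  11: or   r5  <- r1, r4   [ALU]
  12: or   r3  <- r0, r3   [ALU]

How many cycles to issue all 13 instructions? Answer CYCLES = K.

0. blt @i0  | no-port BR/BR
1. beq st @i1,i2  | 2-wide
2. add @i3  | RAW r3
3. add @i4  | RAW r0
4. and or @i5,i6  | 2-wide
5. and xor @i7,i8  | 2-wide
6. sub @i9  | RAW r1
7. add or @i10,i11  | 2-wide
8. or @i12  | tail

CYCLES = 9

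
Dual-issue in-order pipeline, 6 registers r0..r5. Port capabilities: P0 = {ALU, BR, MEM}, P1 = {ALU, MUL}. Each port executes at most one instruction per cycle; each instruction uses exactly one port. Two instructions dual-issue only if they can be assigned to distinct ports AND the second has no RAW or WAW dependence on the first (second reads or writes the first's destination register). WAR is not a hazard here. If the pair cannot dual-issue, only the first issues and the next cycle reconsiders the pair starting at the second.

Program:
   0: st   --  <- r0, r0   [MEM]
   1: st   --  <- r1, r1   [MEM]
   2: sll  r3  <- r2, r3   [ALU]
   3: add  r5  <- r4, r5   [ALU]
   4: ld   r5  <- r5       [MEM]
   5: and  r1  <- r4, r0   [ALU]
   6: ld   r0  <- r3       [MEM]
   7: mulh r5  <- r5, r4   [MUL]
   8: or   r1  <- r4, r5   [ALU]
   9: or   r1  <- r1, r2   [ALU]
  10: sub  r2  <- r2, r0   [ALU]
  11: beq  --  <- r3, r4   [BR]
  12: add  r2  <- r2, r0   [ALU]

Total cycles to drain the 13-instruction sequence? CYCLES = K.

#0 head=0: st i0 no-port MEM/MEM
#1 head=1: st sll i1&i2 pair
#2 head=3: add i3 RAW+WAW r5
#3 head=4: ld and i4&i5 pair
#4 head=6: ld mulh i6&i7 pair
#5 head=8: or i8 RAW+WAW r1
#6 head=9: or sub i9&i10 pair
#7 head=11: beq add i11&i12 pair

CYCLES = 8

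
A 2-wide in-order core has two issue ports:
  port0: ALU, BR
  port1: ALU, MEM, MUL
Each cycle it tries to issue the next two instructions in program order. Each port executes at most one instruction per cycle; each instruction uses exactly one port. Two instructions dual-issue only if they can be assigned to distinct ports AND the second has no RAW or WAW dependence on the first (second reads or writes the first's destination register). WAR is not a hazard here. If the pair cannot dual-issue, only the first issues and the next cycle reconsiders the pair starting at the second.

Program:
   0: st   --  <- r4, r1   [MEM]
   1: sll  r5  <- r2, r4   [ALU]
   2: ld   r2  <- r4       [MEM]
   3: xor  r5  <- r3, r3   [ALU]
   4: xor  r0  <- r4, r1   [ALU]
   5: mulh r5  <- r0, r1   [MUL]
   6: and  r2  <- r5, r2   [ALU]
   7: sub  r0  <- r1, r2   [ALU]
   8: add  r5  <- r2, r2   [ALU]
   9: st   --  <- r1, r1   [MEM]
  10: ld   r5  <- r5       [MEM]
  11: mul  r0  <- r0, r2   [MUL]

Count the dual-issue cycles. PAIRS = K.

PAIRS = 3

t=0 i0,i1:st+sll ; dual
t=1 i2,i3:ld+xor ; dual
t=2 i4:xor ; RAW r0
t=3 i5:mulh ; RAW r5
t=4 i6:and ; RAW r2
t=5 i7,i8:sub+add ; dual
t=6 i9:st ; no-port MEM/MEM
t=7 i10:ld ; no-port MEM/MUL
t=8 i11:mul ; tail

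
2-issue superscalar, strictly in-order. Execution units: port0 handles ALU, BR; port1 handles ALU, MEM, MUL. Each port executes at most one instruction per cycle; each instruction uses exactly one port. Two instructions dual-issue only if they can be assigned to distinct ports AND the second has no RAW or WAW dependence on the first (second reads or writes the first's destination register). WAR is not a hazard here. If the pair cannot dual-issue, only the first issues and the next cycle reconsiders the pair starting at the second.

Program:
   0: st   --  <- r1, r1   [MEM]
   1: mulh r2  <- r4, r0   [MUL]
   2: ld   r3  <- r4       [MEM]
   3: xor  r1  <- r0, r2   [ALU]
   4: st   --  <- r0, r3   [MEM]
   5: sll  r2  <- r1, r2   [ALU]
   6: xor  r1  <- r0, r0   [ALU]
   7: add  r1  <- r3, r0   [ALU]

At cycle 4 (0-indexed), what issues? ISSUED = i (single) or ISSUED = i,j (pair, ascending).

ISSUED = 6

c0: i0 st.MEM  no-port MEM/MUL
c1: i1 mulh.MUL  no-port MUL/MEM
c2: i2+i3 ld.MEM/xor.ALU  2-wide
c3: i4+i5 st.MEM/sll.ALU  2-wide
c4: i6 xor.ALU  WAW r1
c5: i7 add.ALU  tail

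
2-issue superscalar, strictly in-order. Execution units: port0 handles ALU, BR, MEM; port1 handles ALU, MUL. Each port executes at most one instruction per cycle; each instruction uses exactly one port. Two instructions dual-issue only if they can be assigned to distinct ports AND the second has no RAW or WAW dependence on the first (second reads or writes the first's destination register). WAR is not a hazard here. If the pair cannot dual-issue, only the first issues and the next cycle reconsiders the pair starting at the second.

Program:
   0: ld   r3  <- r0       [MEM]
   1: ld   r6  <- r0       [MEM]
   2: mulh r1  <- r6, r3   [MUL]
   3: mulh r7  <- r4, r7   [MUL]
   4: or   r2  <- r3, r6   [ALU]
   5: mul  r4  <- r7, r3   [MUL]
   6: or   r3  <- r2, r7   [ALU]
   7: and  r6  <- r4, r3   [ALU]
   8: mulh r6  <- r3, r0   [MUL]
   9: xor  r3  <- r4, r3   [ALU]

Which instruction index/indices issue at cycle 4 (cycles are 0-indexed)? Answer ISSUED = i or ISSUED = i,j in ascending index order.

ISSUED = 5,6

c0: i0 ld.MEM  no-port MEM/MEM
c1: i1 ld.MEM  RAW r6
c2: i2 mulh.MUL  no-port MUL/MUL
c3: i3+i4 mulh.MUL/or.ALU  2-wide
c4: i5+i6 mul.MUL/or.ALU  2-wide
c5: i7 and.ALU  WAW r6
c6: i8+i9 mulh.MUL/xor.ALU  2-wide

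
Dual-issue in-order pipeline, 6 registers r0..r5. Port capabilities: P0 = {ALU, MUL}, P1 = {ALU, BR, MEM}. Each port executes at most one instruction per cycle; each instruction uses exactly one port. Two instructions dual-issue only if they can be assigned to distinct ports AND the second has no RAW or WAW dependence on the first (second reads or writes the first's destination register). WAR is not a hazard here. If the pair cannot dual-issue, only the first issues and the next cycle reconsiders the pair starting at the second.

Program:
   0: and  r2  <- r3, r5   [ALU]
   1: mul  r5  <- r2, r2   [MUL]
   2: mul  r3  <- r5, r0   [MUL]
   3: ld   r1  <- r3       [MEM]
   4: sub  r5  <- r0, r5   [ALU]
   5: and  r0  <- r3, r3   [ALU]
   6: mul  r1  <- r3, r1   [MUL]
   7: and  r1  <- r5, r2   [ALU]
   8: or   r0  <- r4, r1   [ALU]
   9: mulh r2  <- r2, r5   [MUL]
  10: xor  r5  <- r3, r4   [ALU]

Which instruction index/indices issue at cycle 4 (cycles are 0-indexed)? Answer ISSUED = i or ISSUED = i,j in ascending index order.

ISSUED = 5,6

c0: i0 and.ALU  RAW r2
c1: i1 mul.MUL  no-port MUL/MUL
c2: i2 mul.MUL  RAW r3
c3: i3,i4 ld.MEM sub.ALU  2-wide
c4: i5,i6 and.ALU mul.MUL  2-wide
c5: i7 and.ALU  RAW r1
c6: i8,i9 or.ALU mulh.MUL  2-wide
c7: i10 xor.ALU  tail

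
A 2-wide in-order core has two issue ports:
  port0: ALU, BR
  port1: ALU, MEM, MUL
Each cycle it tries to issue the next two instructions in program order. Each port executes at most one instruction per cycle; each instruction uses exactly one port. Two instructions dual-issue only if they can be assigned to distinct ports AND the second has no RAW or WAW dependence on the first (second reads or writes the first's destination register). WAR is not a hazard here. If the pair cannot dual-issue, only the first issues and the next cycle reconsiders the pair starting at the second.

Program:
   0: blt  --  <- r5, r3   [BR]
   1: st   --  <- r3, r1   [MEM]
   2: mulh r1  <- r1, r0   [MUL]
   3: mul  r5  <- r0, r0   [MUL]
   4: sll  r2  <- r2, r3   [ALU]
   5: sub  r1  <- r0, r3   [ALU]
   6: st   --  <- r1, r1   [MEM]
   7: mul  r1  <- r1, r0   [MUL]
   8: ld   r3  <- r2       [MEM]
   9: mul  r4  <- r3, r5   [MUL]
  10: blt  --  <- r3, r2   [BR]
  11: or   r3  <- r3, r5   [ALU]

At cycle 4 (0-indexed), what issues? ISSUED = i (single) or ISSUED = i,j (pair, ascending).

  cy0 -> i0&i1 (blt.BR st.MEM) dual
  cy1 -> i2 (mulh.MUL) no-port MUL/MUL
  cy2 -> i3&i4 (mul.MUL sll.ALU) dual
  cy3 -> i5 (sub.ALU) RAW r1
  cy4 -> i6 (st.MEM) no-port MEM/MUL
  cy5 -> i7 (mul.MUL) no-port MUL/MEM
  cy6 -> i8 (ld.MEM) no-port MEM/MUL
  cy7 -> i9&i10 (mul.MUL blt.BR) dual
  cy8 -> i11 (or.ALU) tail

ISSUED = 6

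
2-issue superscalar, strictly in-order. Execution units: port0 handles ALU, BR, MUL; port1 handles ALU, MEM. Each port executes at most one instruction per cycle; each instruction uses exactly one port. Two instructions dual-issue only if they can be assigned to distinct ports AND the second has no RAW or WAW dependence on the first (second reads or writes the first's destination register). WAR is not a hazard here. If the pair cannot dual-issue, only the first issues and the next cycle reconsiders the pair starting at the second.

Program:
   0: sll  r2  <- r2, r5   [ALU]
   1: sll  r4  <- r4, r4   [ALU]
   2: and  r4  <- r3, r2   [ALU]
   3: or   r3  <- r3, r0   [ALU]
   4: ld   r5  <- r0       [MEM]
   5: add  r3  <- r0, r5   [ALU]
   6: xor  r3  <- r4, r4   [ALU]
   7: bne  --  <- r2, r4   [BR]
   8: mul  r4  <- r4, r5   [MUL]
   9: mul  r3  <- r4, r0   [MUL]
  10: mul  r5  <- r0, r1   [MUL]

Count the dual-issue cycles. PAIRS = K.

PAIRS = 3

0. sll.ALU+sll.ALU @i0,i1  | 2-wide
1. and.ALU+or.ALU @i2,i3  | 2-wide
2. ld.MEM @i4  | RAW r5
3. add.ALU @i5  | WAW r3
4. xor.ALU+bne.BR @i6,i7  | 2-wide
5. mul.MUL @i8  | no-port MUL/MUL
6. mul.MUL @i9  | no-port MUL/MUL
7. mul.MUL @i10  | tail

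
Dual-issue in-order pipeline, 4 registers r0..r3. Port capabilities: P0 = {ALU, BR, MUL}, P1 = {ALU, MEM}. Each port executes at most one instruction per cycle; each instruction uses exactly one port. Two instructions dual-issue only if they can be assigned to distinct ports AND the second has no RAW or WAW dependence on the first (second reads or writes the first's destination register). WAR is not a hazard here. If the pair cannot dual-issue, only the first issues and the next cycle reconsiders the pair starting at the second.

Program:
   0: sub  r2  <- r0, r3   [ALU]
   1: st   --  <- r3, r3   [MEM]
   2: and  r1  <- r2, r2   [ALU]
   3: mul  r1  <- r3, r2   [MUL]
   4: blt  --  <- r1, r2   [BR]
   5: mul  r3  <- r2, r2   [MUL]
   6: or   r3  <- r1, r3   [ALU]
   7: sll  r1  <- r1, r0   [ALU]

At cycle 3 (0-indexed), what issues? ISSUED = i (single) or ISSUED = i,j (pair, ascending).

t=0 i0/i1:sub st ; dual
t=1 i2:and ; WAW r1
t=2 i3:mul ; no-port MUL/BR
t=3 i4:blt ; no-port BR/MUL
t=4 i5:mul ; RAW+WAW r3
t=5 i6/i7:or sll ; dual

ISSUED = 4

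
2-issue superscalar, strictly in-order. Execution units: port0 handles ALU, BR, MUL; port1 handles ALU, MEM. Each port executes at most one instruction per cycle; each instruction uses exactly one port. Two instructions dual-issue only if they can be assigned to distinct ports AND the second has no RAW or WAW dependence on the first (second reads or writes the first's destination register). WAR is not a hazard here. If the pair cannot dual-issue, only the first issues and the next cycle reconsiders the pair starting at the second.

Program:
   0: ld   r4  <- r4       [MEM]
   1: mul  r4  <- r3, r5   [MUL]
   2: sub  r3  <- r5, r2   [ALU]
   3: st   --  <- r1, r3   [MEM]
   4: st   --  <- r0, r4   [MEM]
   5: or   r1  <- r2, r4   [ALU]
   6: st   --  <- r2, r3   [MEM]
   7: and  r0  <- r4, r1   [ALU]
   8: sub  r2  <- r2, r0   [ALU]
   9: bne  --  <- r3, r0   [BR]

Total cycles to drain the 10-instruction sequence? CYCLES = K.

CYCLES = 6

#0 head=0: ld i0 WAW r4
#1 head=1: mul sub i1,i2 pair
#2 head=3: st i3 no-port MEM/MEM
#3 head=4: st or i4,i5 pair
#4 head=6: st and i6,i7 pair
#5 head=8: sub bne i8,i9 pair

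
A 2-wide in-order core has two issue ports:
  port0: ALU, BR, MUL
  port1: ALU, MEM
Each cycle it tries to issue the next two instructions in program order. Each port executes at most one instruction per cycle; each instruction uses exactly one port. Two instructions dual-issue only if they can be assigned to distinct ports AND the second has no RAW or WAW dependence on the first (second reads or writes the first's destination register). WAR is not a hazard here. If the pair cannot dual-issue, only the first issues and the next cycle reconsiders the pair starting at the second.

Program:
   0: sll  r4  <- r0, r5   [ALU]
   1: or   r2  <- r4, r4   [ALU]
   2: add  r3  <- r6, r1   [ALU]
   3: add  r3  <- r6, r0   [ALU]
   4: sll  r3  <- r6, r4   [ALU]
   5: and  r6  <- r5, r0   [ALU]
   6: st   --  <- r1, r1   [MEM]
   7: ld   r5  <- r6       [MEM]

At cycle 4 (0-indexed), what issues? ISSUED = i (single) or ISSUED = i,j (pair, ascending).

ISSUED = 6

t=0 i0:sll ; RAW r4
t=1 i1,i2:or add ; 2-wide
t=2 i3:add ; WAW r3
t=3 i4,i5:sll and ; 2-wide
t=4 i6:st ; no-port MEM/MEM
t=5 i7:ld ; tail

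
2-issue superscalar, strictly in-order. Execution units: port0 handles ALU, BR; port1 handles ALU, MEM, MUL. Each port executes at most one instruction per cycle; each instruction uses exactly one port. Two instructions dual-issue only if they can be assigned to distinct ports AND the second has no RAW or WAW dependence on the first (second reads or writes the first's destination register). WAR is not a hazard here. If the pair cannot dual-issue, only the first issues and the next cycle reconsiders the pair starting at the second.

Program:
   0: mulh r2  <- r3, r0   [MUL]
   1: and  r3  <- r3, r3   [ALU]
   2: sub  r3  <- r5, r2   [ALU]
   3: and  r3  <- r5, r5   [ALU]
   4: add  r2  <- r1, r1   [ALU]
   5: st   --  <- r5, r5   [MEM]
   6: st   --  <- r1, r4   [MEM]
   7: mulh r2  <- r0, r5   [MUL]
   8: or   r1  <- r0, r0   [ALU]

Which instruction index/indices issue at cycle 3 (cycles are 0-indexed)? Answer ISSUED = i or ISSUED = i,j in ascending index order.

t=0 i0/i1:mulh.MUL and.ALU ; pair
t=1 i2:sub.ALU ; WAW r3
t=2 i3/i4:and.ALU add.ALU ; pair
t=3 i5:st.MEM ; no-port MEM/MEM
t=4 i6:st.MEM ; no-port MEM/MUL
t=5 i7/i8:mulh.MUL or.ALU ; pair

ISSUED = 5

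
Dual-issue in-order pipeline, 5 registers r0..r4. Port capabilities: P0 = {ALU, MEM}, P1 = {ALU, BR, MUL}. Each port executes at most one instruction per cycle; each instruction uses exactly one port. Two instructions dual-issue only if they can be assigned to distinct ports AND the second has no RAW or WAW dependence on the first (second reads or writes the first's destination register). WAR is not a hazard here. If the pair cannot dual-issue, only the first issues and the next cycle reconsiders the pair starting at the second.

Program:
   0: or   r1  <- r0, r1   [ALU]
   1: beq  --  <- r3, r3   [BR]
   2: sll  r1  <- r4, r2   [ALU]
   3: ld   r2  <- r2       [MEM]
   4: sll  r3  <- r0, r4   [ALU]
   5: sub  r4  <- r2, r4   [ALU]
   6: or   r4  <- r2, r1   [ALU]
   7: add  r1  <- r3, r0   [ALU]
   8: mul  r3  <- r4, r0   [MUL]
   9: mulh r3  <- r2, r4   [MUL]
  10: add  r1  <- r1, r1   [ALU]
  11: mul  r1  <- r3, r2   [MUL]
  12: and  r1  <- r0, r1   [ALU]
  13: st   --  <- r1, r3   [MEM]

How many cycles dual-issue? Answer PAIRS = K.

PAIRS = 5

  cy0 -> i0,i1 (or/beq) pair
  cy1 -> i2,i3 (sll/ld) pair
  cy2 -> i4,i5 (sll/sub) pair
  cy3 -> i6,i7 (or/add) pair
  cy4 -> i8 (mul) no-port MUL/MUL
  cy5 -> i9,i10 (mulh/add) pair
  cy6 -> i11 (mul) RAW+WAW r1
  cy7 -> i12 (and) RAW r1
  cy8 -> i13 (st) tail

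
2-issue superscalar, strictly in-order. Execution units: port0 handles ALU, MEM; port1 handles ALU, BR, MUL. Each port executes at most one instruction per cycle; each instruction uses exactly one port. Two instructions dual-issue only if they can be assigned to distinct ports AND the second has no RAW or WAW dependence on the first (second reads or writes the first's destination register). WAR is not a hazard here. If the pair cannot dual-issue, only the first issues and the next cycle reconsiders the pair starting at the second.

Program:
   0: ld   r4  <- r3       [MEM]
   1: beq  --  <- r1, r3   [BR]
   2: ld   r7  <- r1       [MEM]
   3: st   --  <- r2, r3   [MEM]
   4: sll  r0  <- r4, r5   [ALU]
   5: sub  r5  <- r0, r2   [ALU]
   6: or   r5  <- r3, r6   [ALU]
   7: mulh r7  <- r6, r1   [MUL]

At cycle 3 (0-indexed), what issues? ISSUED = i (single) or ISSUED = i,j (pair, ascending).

ISSUED = 5

[0] i0,i1  ld.MEM beq.BR  -- 2-wide
[1] i2  ld.MEM  -- no-port MEM/MEM
[2] i3,i4  st.MEM sll.ALU  -- 2-wide
[3] i5  sub.ALU  -- WAW r5
[4] i6,i7  or.ALU mulh.MUL  -- 2-wide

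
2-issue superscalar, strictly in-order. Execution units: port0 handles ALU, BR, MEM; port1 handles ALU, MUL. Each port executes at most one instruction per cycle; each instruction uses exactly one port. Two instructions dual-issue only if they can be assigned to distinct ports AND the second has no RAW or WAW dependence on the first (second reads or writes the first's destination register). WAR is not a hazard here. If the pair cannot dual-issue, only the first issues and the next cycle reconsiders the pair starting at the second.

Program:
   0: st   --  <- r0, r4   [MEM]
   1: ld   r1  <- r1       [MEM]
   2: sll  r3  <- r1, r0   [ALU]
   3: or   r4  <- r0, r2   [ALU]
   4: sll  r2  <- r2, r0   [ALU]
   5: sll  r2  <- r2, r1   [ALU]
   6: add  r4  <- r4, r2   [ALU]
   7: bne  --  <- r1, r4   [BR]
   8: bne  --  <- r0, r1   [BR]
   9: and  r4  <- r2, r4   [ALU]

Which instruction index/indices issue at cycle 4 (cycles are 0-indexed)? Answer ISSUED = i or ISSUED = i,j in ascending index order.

#0 head=0: st i0 no-port MEM/MEM
#1 head=1: ld i1 RAW r1
#2 head=2: sll or i2,i3 2-wide
#3 head=4: sll i4 RAW+WAW r2
#4 head=5: sll i5 RAW r2
#5 head=6: add i6 RAW r4
#6 head=7: bne i7 no-port BR/BR
#7 head=8: bne and i8,i9 2-wide

ISSUED = 5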